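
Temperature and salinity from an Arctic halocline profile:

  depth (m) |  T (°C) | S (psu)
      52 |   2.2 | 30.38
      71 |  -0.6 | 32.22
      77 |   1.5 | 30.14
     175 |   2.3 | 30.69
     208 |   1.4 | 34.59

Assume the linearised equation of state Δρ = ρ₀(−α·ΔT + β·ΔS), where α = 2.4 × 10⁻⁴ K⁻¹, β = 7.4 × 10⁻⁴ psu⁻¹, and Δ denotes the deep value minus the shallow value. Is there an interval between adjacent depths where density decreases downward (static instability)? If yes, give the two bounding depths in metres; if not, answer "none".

71–77 m

Evaluate Δρ/ρ₀ = −αΔT + βΔS across each adjacent pair:
  52–71 m: −αΔT+βΔS = −(2.4 × 10⁻⁴)(-2.8)+(7.4 × 10⁻⁴)(+1.84) = 2.0 × 10⁻³ → stable
  71–77 m: −αΔT+βΔS = −(2.4 × 10⁻⁴)(+2.1)+(7.4 × 10⁻⁴)(-2.08) = -2.0 × 10⁻³ → UNSTABLE
  77–175 m: −αΔT+βΔS = −(2.4 × 10⁻⁴)(+0.8)+(7.4 × 10⁻⁴)(+0.55) = 2.2 × 10⁻⁴ → stable
  175–208 m: −αΔT+βΔS = −(2.4 × 10⁻⁴)(-0.9)+(7.4 × 10⁻⁴)(+3.90) = 3.1 × 10⁻³ → stable
The 71–77 m interval has Δρ < 0: lighter water underlies denser water.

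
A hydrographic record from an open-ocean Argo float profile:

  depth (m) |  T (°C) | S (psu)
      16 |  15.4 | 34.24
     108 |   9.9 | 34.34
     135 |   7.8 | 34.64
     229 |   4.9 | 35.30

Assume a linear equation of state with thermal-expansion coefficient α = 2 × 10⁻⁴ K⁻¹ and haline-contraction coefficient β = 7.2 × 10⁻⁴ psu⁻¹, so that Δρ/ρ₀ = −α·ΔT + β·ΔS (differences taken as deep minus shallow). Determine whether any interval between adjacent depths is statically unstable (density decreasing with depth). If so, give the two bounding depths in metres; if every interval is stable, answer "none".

Evaluate Δρ/ρ₀ = −αΔT + βΔS across each adjacent pair:
  16–108 m: −αΔT+βΔS = −(2 × 10⁻⁴)(-5.5)+(7.2 × 10⁻⁴)(+0.10) = 1.2 × 10⁻³ → stable
  108–135 m: −αΔT+βΔS = −(2 × 10⁻⁴)(-2.1)+(7.2 × 10⁻⁴)(+0.30) = 6.4 × 10⁻⁴ → stable
  135–229 m: −αΔT+βΔS = −(2 × 10⁻⁴)(-2.9)+(7.2 × 10⁻⁴)(+0.66) = 1.1 × 10⁻³ → stable
Every interval has Δρ > 0: the column is stably stratified throughout.

none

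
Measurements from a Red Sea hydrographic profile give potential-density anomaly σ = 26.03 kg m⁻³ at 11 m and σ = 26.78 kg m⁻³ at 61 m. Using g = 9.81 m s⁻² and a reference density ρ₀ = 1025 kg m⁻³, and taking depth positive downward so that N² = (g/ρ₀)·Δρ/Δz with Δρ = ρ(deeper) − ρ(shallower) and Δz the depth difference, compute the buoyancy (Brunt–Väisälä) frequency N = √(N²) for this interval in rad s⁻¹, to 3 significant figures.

0.0120 rad s⁻¹

Δρ = 1026.78 − 1026.03 = 0.75 kg m⁻³ over Δz = 61 − 11 = 50 m.
N² = (9.81/1025) × (0.75/50) = 1.4356 × 10⁻⁴ s⁻².
N = √(1.4356 × 10⁻⁴) = 0.011982 rad s⁻¹ ≈ 0.0120 rad s⁻¹.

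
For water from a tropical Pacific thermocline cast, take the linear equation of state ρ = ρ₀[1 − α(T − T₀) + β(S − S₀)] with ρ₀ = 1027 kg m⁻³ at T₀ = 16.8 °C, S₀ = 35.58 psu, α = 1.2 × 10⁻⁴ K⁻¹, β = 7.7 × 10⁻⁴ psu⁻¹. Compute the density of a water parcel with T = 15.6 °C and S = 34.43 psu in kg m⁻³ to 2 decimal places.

1026.24 kg m⁻³

T − T₀ = -1.2 K, S − S₀ = -1.15 psu.
Bracket = 1 − α·(-1.2) + β·(-1.15) = 1 + (-7.415 × 10⁻⁴) = 0.9992585.
ρ = 1027 × 0.9992585 = 1026.24 kg m⁻³.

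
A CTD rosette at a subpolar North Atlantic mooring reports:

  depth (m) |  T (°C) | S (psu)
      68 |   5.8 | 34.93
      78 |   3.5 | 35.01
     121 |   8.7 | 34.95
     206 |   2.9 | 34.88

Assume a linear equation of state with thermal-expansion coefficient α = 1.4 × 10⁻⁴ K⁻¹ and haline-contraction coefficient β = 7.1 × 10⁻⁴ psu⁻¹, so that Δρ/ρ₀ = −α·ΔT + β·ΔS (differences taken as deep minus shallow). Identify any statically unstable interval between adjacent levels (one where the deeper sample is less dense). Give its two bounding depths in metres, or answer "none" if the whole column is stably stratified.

Evaluate Δρ/ρ₀ = −αΔT + βΔS across each adjacent pair:
  68–78 m: −αΔT+βΔS = −(1.4 × 10⁻⁴)(-2.3)+(7.1 × 10⁻⁴)(+0.08) = 3.8 × 10⁻⁴ → stable
  78–121 m: −αΔT+βΔS = −(1.4 × 10⁻⁴)(+5.2)+(7.1 × 10⁻⁴)(-0.06) = -7.7 × 10⁻⁴ → UNSTABLE
  121–206 m: −αΔT+βΔS = −(1.4 × 10⁻⁴)(-5.8)+(7.1 × 10⁻⁴)(-0.07) = 7.6 × 10⁻⁴ → stable
The 78–121 m interval has Δρ < 0: lighter water underlies denser water.

78–121 m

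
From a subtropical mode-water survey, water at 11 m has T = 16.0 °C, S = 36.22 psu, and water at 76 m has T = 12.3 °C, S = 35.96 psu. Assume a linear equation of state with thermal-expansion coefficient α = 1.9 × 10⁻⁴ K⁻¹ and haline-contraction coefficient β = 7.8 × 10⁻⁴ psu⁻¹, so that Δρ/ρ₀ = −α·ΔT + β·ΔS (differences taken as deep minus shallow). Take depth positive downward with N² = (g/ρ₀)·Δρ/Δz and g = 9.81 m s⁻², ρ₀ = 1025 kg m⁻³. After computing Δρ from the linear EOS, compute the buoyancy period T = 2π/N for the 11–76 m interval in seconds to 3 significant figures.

723 s

ΔT = -3.7 K, ΔS = -0.26 psu (deep − shallow).
Δρ/ρ₀ = −αΔT + βΔS = 7.03 × 10⁻⁴ − 2.028 × 10⁻⁴ = 5.002 × 10⁻⁴, so Δρ ≈ 0.5127 kg m⁻³.
N² = (g/ρ₀)·Δρ/Δz = g·(Δρ/ρ₀)/Δz = 9.81 × 5.002 × 10⁻⁴ / 65 = 7.5492 × 10⁻⁵ s⁻².
N = √(7.5492 × 10⁻⁵) = 8.6886 × 10⁻³ rad s⁻¹ → T = 2π/N = 723.15 s ≈ 723 s.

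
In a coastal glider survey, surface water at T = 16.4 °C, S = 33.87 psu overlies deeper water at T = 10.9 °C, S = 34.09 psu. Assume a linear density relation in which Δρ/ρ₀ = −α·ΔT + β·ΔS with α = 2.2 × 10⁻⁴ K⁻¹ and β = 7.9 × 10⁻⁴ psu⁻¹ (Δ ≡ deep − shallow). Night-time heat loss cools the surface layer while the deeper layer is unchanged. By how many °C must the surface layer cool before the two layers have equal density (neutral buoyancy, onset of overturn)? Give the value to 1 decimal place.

6.3 °C

Neutral buoyancy requires Δρ = 0, i.e. −α(T_deep − T_surf′) + β(S_deep − S_surf) = 0.
T_surf′ = T_deep − (β/α)·ΔS = 10.9 − (7.9 × 10⁻⁴/2.2 × 10⁻⁴)·(+0.22) = 10.110 °C.
Cooling required: 16.4 − (10.110) = 6.290 °C.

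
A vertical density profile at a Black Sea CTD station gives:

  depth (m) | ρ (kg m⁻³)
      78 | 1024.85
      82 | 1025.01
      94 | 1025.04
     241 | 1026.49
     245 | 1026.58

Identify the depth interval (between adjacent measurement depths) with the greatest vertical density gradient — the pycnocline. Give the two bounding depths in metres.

Compute the density gradient over each adjacent pair:
  78–82 m: Δρ/Δz = 0.16/4 = 0.040 kg m⁻⁴
  82–94 m: Δρ/Δz = 0.03/12 = 2.5 × 10⁻³ kg m⁻⁴
  94–241 m: Δρ/Δz = 1.45/147 = 9.9 × 10⁻³ kg m⁻⁴
  241–245 m: Δρ/Δz = 0.09/4 = 0.022 kg m⁻⁴
The largest gradient is in the 78–82 m interval — the pycnocline.

78–82 m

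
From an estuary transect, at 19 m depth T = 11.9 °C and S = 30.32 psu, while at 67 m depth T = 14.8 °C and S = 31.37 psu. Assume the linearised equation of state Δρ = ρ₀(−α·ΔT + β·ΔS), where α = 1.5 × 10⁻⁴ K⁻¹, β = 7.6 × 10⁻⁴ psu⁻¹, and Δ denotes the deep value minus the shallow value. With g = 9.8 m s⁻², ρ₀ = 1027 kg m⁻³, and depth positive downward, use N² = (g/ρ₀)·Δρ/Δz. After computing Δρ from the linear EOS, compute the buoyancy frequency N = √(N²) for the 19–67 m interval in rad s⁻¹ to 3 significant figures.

ΔT = +2.9 K, ΔS = +1.05 psu (deep − shallow).
Δρ/ρ₀ = −αΔT + βΔS = -4.35 × 10⁻⁴ + 7.98 × 10⁻⁴ = 3.63 × 10⁻⁴, so Δρ ≈ 0.3728 kg m⁻³.
N² = (g/ρ₀)·Δρ/Δz = g·(Δρ/ρ₀)/Δz = 9.8 × 3.63 × 10⁻⁴ / 48 = 7.4113 × 10⁻⁵ s⁻².
N = √(7.4113 × 10⁻⁵) = 8.6089 × 10⁻³ rad s⁻¹ ≈ 8.61 × 10⁻³ rad s⁻¹.

8.61 × 10⁻³ rad s⁻¹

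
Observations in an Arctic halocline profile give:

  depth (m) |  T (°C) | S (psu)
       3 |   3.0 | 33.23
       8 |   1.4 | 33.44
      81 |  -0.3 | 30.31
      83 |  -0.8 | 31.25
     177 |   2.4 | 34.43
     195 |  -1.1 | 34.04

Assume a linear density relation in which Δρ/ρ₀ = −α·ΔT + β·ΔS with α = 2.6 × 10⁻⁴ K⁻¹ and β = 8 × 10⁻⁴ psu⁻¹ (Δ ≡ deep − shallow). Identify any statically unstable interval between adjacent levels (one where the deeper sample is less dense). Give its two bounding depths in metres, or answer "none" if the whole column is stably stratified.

8–81 m

Evaluate Δρ/ρ₀ = −αΔT + βΔS across each adjacent pair:
  3–8 m: −αΔT+βΔS = −(2.6 × 10⁻⁴)(-1.6)+(8 × 10⁻⁴)(+0.21) = 5.8 × 10⁻⁴ → stable
  8–81 m: −αΔT+βΔS = −(2.6 × 10⁻⁴)(-1.7)+(8 × 10⁻⁴)(-3.13) = -2.1 × 10⁻³ → UNSTABLE
  81–83 m: −αΔT+βΔS = −(2.6 × 10⁻⁴)(-0.5)+(8 × 10⁻⁴)(+0.94) = 8.8 × 10⁻⁴ → stable
  83–177 m: −αΔT+βΔS = −(2.6 × 10⁻⁴)(+3.2)+(8 × 10⁻⁴)(+3.18) = 1.7 × 10⁻³ → stable
  177–195 m: −αΔT+βΔS = −(2.6 × 10⁻⁴)(-3.5)+(8 × 10⁻⁴)(-0.39) = 6.0 × 10⁻⁴ → stable
The 8–81 m interval has Δρ < 0: lighter water underlies denser water.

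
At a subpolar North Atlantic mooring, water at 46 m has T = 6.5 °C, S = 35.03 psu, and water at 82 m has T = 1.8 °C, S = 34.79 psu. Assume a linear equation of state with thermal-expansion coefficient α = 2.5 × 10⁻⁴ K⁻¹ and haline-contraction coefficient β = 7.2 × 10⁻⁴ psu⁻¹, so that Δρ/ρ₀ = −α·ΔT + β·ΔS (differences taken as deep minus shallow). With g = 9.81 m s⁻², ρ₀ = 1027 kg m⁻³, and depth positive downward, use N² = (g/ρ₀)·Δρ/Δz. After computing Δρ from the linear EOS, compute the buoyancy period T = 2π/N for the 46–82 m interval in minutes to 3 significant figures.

6.34 min

ΔT = -4.7 K, ΔS = -0.24 psu (deep − shallow).
Δρ/ρ₀ = −αΔT + βΔS = 1.175 × 10⁻³ − 1.728 × 10⁻⁴ = 1.0022 × 10⁻³, so Δρ ≈ 1.029 kg m⁻³.
N² = (g/ρ₀)·Δρ/Δz = g·(Δρ/ρ₀)/Δz = 9.81 × 1.0022 × 10⁻³ / 36 = 2.7310 × 10⁻⁴ s⁻².
N = √(2.7310 × 10⁻⁴) = 0.016526 rad s⁻¹ → T = 2π/N = 380.20 s = 6.3367 min ≈ 6.34 min.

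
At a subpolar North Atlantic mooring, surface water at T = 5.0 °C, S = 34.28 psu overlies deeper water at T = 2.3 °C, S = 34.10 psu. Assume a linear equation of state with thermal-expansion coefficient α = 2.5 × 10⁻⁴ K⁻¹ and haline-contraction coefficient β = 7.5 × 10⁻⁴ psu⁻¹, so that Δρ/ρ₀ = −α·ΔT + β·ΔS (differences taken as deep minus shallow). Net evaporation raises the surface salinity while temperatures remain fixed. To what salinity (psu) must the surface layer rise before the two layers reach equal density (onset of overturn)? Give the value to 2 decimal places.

35.00 psu

Neutral buoyancy requires −α(T_deep − T_surf) + β(S_deep − S_surf′) = 0.
S_surf′ = S_deep − (α/β)·ΔT = 34.10 − (2.5 × 10⁻⁴/7.5 × 10⁻⁴)·(-2.7) = 35.0000 psu.
Increase required: 35.0000 − 34.28 = 0.7200 psu.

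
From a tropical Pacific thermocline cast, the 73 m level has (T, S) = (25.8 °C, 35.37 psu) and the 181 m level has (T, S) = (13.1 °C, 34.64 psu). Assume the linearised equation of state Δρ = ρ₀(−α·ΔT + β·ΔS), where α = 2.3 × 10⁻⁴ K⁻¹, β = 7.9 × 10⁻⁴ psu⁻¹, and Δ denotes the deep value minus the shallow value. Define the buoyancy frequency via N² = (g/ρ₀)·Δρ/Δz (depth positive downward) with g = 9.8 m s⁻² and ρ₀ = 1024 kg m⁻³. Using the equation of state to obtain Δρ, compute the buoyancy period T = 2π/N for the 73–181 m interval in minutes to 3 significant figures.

ΔT = -12.7 K, ΔS = -0.73 psu (deep − shallow).
Δρ/ρ₀ = −αΔT + βΔS = 2.921 × 10⁻³ − 5.767 × 10⁻⁴ = 2.3443 × 10⁻³, so Δρ ≈ 2.401 kg m⁻³.
N² = (g/ρ₀)·Δρ/Δz = g·(Δρ/ρ₀)/Δz = 9.8 × 2.3443 × 10⁻³ / 108 = 2.1272 × 10⁻⁴ s⁻².
N = √(2.1272 × 10⁻⁴) = 0.014585 rad s⁻¹ → T = 2π/N = 430.80 s = 7.1800 min ≈ 7.18 min.

7.18 min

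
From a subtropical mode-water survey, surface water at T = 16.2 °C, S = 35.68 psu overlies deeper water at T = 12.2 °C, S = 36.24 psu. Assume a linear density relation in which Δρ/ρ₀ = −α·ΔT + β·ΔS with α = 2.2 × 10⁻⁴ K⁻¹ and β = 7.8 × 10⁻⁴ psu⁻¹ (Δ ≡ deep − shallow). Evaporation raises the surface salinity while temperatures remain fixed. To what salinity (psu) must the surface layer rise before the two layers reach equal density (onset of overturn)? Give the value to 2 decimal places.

37.37 psu

Neutral buoyancy requires −α(T_deep − T_surf) + β(S_deep − S_surf′) = 0.
S_surf′ = S_deep − (α/β)·ΔT = 36.24 − (2.2 × 10⁻⁴/7.8 × 10⁻⁴)·(-4.0) = 37.3682 psu.
Increase required: 37.3682 − 35.68 = 1.6882 psu.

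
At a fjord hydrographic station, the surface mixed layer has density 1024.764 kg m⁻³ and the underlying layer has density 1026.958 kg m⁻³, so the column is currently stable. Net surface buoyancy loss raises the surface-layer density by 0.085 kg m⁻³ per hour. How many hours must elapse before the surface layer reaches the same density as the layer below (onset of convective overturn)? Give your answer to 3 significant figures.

25.8 hours

Density deficit of the surface layer: 1026.958 − 1024.764 = 2.194 kg m⁻³.
Required change = 2.194 / 0.085 = 25.8 hours.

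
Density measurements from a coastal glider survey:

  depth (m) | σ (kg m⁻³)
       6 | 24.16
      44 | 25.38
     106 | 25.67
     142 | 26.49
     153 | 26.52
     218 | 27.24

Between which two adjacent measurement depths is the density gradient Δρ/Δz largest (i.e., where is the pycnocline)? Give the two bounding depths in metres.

Compute the density gradient over each adjacent pair:
  6–44 m: Δρ/Δz = 1.22/38 = 0.032 kg m⁻⁴
  44–106 m: Δρ/Δz = 0.29/62 = 4.7 × 10⁻³ kg m⁻⁴
  106–142 m: Δρ/Δz = 0.82/36 = 0.023 kg m⁻⁴
  142–153 m: Δρ/Δz = 0.03/11 = 2.7 × 10⁻³ kg m⁻⁴
  153–218 m: Δρ/Δz = 0.72/65 = 0.011 kg m⁻⁴
The largest gradient is in the 6–44 m interval — the pycnocline.

6–44 m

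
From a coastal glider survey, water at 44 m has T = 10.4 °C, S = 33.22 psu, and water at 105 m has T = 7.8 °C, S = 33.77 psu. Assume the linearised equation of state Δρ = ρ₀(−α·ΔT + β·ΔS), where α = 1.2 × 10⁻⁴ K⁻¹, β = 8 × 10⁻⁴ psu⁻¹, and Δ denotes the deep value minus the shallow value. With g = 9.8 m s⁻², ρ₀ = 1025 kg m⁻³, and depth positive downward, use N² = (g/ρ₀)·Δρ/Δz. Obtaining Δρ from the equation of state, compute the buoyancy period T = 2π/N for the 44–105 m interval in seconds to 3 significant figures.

ΔT = -2.6 K, ΔS = +0.55 psu (deep − shallow).
Δρ/ρ₀ = −αΔT + βΔS = 3.12 × 10⁻⁴ + 4.40 × 10⁻⁴ = 7.52 × 10⁻⁴, so Δρ ≈ 0.7708 kg m⁻³.
N² = (g/ρ₀)·Δρ/Δz = g·(Δρ/ρ₀)/Δz = 9.8 × 7.52 × 10⁻⁴ / 61 = 1.2081 × 10⁻⁴ s⁻².
N = √(1.2081 × 10⁻⁴) = 0.010991 rad s⁻¹ → T = 2π/N = 571.67 s ≈ 572 s.

572 s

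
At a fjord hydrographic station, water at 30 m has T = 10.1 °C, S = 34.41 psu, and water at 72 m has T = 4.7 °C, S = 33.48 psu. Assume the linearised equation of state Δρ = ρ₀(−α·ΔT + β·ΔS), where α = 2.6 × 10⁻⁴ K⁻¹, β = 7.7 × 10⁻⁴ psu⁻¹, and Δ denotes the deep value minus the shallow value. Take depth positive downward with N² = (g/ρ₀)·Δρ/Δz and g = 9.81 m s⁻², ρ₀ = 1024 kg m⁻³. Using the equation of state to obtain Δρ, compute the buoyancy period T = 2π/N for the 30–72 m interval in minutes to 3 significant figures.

8.26 min

ΔT = -5.4 K, ΔS = -0.93 psu (deep − shallow).
Δρ/ρ₀ = −αΔT + βΔS = 1.404 × 10⁻³ − 7.161 × 10⁻⁴ = 6.879 × 10⁻⁴, so Δρ ≈ 0.7044 kg m⁻³.
N² = (g/ρ₀)·Δρ/Δz = g·(Δρ/ρ₀)/Δz = 9.81 × 6.879 × 10⁻⁴ / 42 = 1.6067 × 10⁻⁴ s⁻².
N = √(1.6067 × 10⁻⁴) = 0.012676 rad s⁻¹ → T = 2π/N = 495.68 s = 8.2613 min ≈ 8.26 min.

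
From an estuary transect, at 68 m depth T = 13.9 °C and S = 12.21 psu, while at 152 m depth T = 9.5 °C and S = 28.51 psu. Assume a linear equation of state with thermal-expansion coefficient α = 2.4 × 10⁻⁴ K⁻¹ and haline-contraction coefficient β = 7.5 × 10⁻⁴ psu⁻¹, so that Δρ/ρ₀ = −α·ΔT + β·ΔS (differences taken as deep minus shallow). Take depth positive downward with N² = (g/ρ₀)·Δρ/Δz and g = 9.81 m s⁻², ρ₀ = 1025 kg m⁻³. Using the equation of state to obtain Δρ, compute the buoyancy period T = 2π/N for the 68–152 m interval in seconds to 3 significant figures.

ΔT = -4.4 K, ΔS = +16.30 psu (deep − shallow).
Δρ/ρ₀ = −αΔT + βΔS = 1.056 × 10⁻³ + 0.012225 = 0.013281, so Δρ ≈ 13.61 kg m⁻³.
N² = (g/ρ₀)·Δρ/Δz = g·(Δρ/ρ₀)/Δz = 9.81 × 0.013281 / 84 = 1.5510 × 10⁻³ s⁻².
N = √(1.5510 × 10⁻³) = 0.039383 rad s⁻¹ → T = 2π/N = 159.54 s ≈ 160 s.

160 s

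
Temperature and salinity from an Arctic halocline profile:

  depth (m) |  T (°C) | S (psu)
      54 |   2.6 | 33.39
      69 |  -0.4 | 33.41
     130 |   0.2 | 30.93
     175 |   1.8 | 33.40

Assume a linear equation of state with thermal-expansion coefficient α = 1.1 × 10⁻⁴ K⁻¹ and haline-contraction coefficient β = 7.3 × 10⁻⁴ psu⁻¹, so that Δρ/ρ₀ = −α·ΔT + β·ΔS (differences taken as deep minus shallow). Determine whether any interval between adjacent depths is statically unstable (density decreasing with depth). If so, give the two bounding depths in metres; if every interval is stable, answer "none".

69–130 m

Evaluate Δρ/ρ₀ = −αΔT + βΔS across each adjacent pair:
  54–69 m: −αΔT+βΔS = −(1.1 × 10⁻⁴)(-3.0)+(7.3 × 10⁻⁴)(+0.02) = 3.4 × 10⁻⁴ → stable
  69–130 m: −αΔT+βΔS = −(1.1 × 10⁻⁴)(+0.6)+(7.3 × 10⁻⁴)(-2.48) = -1.9 × 10⁻³ → UNSTABLE
  130–175 m: −αΔT+βΔS = −(1.1 × 10⁻⁴)(+1.6)+(7.3 × 10⁻⁴)(+2.47) = 1.6 × 10⁻³ → stable
The 69–130 m interval has Δρ < 0: lighter water underlies denser water.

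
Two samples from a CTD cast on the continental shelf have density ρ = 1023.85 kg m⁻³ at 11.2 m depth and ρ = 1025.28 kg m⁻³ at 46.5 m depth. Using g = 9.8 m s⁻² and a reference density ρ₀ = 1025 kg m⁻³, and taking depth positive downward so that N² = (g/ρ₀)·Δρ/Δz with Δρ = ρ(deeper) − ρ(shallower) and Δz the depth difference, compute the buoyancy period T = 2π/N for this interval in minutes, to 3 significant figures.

5.32 min

Δρ = 1025.28 − 1023.85 = 1.43 kg m⁻³ over Δz = 46.5 − 11.2 = 35.3 m.
N² = (9.8/1025) × (1.43/35.3) = 3.8731 × 10⁻⁴ s⁻².
N = √(3.8731 × 10⁻⁴) = 0.019680 rad s⁻¹, so T = 2π/N = 319.27 s = 5.3212 min ≈ 5.32 min.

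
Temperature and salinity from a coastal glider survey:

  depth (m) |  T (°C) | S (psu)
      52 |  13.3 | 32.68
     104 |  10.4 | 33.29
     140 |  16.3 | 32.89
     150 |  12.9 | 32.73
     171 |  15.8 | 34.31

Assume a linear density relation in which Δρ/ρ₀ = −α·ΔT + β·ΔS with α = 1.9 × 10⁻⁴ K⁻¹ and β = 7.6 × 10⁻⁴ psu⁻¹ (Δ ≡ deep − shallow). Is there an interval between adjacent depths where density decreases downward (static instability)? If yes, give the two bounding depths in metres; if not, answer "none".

104–140 m

Evaluate Δρ/ρ₀ = −αΔT + βΔS across each adjacent pair:
  52–104 m: −αΔT+βΔS = −(1.9 × 10⁻⁴)(-2.9)+(7.6 × 10⁻⁴)(+0.61) = 1.0 × 10⁻³ → stable
  104–140 m: −αΔT+βΔS = −(1.9 × 10⁻⁴)(+5.9)+(7.6 × 10⁻⁴)(-0.40) = -1.4 × 10⁻³ → UNSTABLE
  140–150 m: −αΔT+βΔS = −(1.9 × 10⁻⁴)(-3.4)+(7.6 × 10⁻⁴)(-0.16) = 5.2 × 10⁻⁴ → stable
  150–171 m: −αΔT+βΔS = −(1.9 × 10⁻⁴)(+2.9)+(7.6 × 10⁻⁴)(+1.58) = 6.5 × 10⁻⁴ → stable
The 104–140 m interval has Δρ < 0: lighter water underlies denser water.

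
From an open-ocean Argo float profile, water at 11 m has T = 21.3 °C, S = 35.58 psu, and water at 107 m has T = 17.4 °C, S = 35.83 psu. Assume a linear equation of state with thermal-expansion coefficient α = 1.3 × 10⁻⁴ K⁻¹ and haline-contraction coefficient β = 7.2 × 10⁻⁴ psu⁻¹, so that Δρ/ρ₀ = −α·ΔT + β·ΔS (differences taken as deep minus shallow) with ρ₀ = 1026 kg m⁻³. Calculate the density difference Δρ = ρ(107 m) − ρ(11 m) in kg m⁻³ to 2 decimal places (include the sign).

+0.70 kg m⁻³

ΔT = -3.9 K, ΔS = +0.25 psu (deep − shallow).
Δρ/ρ₀ = −(1.3 × 10⁻⁴)(-3.9) + (7.2 × 10⁻⁴)(+0.25) = 6.87 × 10⁻⁴.
Δρ = 1026 × (6.87 × 10⁻⁴) = +0.70 kg m⁻³.
Positive Δρ: denser below, stable.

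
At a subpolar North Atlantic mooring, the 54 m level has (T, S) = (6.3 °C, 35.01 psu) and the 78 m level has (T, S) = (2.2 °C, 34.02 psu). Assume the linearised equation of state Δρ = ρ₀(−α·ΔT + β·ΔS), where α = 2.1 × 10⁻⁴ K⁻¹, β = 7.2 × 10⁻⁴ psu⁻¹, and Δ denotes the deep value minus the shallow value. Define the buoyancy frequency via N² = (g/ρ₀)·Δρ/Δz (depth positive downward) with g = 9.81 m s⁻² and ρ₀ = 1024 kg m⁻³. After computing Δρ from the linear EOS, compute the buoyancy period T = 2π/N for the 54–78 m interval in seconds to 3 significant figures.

807 s

ΔT = -4.1 K, ΔS = -0.99 psu (deep − shallow).
Δρ/ρ₀ = −αΔT + βΔS = 8.61 × 10⁻⁴ − 7.128 × 10⁻⁴ = 1.482 × 10⁻⁴, so Δρ ≈ 0.1518 kg m⁻³.
N² = (g/ρ₀)·Δρ/Δz = g·(Δρ/ρ₀)/Δz = 9.81 × 1.482 × 10⁻⁴ / 24 = 6.0577 × 10⁻⁵ s⁻².
N = √(6.0577 × 10⁻⁵) = 7.7831 × 10⁻³ rad s⁻¹ → T = 2π/N = 807.29 s ≈ 807 s.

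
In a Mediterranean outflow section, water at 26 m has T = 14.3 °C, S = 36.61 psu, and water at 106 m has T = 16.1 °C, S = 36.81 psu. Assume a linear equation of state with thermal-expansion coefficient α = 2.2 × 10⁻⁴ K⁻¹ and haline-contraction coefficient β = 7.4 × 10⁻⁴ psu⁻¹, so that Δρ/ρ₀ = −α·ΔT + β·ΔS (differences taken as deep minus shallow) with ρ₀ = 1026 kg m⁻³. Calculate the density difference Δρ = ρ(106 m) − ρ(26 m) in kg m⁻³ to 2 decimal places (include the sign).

-0.25 kg m⁻³

ΔT = +1.8 K, ΔS = +0.20 psu (deep − shallow).
Δρ/ρ₀ = −(2.2 × 10⁻⁴)(+1.8) + (7.4 × 10⁻⁴)(+0.20) = -2.48 × 10⁻⁴.
Δρ = 1026 × (-2.48 × 10⁻⁴) = -0.25 kg m⁻³.
Negative Δρ: lighter below, statically unstable.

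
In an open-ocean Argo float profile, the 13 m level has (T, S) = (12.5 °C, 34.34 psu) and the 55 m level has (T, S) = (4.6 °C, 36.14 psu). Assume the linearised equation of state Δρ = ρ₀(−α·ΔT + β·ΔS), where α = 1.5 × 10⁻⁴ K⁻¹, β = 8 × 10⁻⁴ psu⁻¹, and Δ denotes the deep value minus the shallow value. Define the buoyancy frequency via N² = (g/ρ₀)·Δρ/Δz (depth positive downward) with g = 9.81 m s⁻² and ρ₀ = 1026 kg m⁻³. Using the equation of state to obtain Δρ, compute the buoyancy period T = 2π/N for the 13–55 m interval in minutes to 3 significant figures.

4.23 min

ΔT = -7.9 K, ΔS = +1.80 psu (deep − shallow).
Δρ/ρ₀ = −αΔT + βΔS = 1.185 × 10⁻³ + 1.44 × 10⁻³ = 2.625 × 10⁻³, so Δρ ≈ 2.693 kg m⁻³.
N² = (g/ρ₀)·Δρ/Δz = g·(Δρ/ρ₀)/Δz = 9.81 × 2.625 × 10⁻³ / 42 = 6.1312 × 10⁻⁴ s⁻².
N = √(6.1312 × 10⁻⁴) = 0.024761 rad s⁻¹ → T = 2π/N = 253.75 s = 4.2292 min ≈ 4.23 min.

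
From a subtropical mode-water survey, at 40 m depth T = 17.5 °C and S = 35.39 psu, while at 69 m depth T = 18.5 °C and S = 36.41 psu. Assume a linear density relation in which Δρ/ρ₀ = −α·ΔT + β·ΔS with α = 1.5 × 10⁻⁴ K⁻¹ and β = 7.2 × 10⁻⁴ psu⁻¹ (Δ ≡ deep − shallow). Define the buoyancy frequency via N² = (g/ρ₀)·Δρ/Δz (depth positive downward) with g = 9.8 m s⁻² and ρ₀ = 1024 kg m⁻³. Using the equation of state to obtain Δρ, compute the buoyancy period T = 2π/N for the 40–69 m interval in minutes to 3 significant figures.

ΔT = +1.0 K, ΔS = +1.02 psu (deep − shallow).
Δρ/ρ₀ = −αΔT + βΔS = -1.50 × 10⁻⁴ + 7.344 × 10⁻⁴ = 5.844 × 10⁻⁴, so Δρ ≈ 0.5984 kg m⁻³.
N² = (g/ρ₀)·Δρ/Δz = g·(Δρ/ρ₀)/Δz = 9.8 × 5.844 × 10⁻⁴ / 29 = 1.9749 × 10⁻⁴ s⁻².
N = √(1.9749 × 10⁻⁴) = 0.014053 rad s⁻¹ → T = 2π/N = 447.11 s = 7.4518 min ≈ 7.45 min.

7.45 min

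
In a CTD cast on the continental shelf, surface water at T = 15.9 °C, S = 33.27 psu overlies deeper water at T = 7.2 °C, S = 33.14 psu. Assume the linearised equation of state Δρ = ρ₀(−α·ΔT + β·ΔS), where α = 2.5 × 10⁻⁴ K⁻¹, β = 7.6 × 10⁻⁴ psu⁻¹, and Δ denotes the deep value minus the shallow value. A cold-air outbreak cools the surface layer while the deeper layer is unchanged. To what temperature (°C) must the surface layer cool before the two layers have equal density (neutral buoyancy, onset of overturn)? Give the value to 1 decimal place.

Neutral buoyancy requires Δρ = 0, i.e. −α(T_deep − T_surf′) + β(S_deep − S_surf) = 0.
T_surf′ = T_deep − (β/α)·ΔS = 7.2 − (7.6 × 10⁻⁴/2.5 × 10⁻⁴)·(-0.13) = 7.595 °C.
Cooling required: 15.9 − (7.595) = 8.305 °C.

7.6 °C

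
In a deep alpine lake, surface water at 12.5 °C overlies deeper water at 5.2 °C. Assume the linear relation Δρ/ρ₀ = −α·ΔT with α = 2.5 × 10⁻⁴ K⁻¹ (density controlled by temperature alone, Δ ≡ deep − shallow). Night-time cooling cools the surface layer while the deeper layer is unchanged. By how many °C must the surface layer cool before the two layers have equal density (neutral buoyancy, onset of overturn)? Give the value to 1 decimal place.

7.3 °C

With temperature the only control, equal density requires T_surf′ = T_deep.
T_surf′ = 5.2 °C.
Cooling required: 12.5 − 5.2 = 7.3 °C.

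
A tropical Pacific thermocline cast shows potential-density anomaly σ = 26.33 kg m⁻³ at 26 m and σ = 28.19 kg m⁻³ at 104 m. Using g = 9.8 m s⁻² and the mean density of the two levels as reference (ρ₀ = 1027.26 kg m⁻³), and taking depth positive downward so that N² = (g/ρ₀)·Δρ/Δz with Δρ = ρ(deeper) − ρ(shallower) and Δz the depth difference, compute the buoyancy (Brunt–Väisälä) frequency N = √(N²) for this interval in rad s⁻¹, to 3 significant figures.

0.0151 rad s⁻¹

Δρ = 1028.19 − 1026.33 = 1.86 kg m⁻³ over Δz = 104 − 26 = 78 m.
N² = (9.8/1027.26) × (1.86/78) = 2.2749 × 10⁻⁴ s⁻².
N = √(2.2749 × 10⁻⁴) = 0.015083 rad s⁻¹ ≈ 0.0151 rad s⁻¹.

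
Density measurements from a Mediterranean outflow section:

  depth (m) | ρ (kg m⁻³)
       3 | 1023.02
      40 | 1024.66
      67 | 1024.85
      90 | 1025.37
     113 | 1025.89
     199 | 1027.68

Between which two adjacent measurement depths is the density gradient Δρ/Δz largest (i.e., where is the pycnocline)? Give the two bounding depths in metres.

3–40 m

Compute the density gradient over each adjacent pair:
  3–40 m: Δρ/Δz = 1.64/37 = 0.044 kg m⁻⁴
  40–67 m: Δρ/Δz = 0.19/27 = 7.0 × 10⁻³ kg m⁻⁴
  67–90 m: Δρ/Δz = 0.52/23 = 0.023 kg m⁻⁴
  90–113 m: Δρ/Δz = 0.52/23 = 0.023 kg m⁻⁴
  113–199 m: Δρ/Δz = 1.79/86 = 0.021 kg m⁻⁴
The largest gradient is in the 3–40 m interval — the pycnocline.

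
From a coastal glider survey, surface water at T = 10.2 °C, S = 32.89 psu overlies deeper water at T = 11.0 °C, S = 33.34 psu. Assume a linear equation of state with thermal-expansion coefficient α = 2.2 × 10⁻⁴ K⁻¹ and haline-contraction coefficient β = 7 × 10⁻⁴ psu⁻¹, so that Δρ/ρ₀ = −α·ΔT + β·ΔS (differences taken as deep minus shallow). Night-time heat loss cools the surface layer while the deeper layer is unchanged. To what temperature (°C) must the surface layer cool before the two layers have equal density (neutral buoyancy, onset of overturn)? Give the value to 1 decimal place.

9.6 °C

Neutral buoyancy requires Δρ = 0, i.e. −α(T_deep − T_surf′) + β(S_deep − S_surf) = 0.
T_surf′ = T_deep − (β/α)·ΔS = 11.0 − (7 × 10⁻⁴/2.2 × 10⁻⁴)·(+0.45) = 9.568 °C.
Cooling required: 10.2 − (9.568) = 0.632 °C.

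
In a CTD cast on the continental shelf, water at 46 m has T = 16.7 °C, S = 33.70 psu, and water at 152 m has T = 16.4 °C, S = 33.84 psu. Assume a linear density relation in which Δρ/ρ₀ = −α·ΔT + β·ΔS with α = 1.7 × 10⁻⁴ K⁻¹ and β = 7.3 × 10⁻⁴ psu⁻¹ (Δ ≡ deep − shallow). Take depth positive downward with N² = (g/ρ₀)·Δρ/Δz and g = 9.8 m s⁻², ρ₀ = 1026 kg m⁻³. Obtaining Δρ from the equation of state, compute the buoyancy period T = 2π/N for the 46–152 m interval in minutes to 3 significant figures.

27.8 min

ΔT = -0.3 K, ΔS = +0.14 psu (deep − shallow).
Δρ/ρ₀ = −αΔT + βΔS = 5.10 × 10⁻⁵ + 1.022 × 10⁻⁴ = 1.532 × 10⁻⁴, so Δρ ≈ 0.1572 kg m⁻³.
N² = (g/ρ₀)·Δρ/Δz = g·(Δρ/ρ₀)/Δz = 9.8 × 1.532 × 10⁻⁴ / 106 = 1.4164 × 10⁻⁵ s⁻².
N = √(1.4164 × 10⁻⁵) = 3.7635 × 10⁻³ rad s⁻¹ → T = 2π/N = 1.6695 × 10³ s = 27.825 min ≈ 27.8 min.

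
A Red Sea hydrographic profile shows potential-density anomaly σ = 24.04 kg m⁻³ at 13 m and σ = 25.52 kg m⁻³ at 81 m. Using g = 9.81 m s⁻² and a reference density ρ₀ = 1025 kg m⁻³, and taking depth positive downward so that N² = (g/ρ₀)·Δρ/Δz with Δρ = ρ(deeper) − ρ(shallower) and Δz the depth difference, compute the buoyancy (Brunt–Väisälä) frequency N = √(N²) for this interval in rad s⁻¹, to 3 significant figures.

Δρ = 1025.52 − 1024.04 = 1.48 kg m⁻³ over Δz = 81 − 13 = 68 m.
N² = (9.81/1025) × (1.48/68) = 2.0830 × 10⁻⁴ s⁻².
N = √(2.0830 × 10⁻⁴) = 0.014433 rad s⁻¹ ≈ 0.0144 rad s⁻¹.
A positive N² confirms static stability across the interval.

0.0144 rad s⁻¹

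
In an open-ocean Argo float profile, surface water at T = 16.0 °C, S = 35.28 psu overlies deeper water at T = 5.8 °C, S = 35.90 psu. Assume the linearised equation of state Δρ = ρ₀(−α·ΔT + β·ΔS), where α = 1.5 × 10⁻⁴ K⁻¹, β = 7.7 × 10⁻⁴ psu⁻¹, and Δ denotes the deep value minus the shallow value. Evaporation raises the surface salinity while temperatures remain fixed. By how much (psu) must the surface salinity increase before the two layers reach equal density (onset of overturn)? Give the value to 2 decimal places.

Neutral buoyancy requires −α(T_deep − T_surf) + β(S_deep − S_surf′) = 0.
S_surf′ = S_deep − (α/β)·ΔT = 35.90 − (1.5 × 10⁻⁴/7.7 × 10⁻⁴)·(-10.2) = 37.8870 psu.
Increase required: 37.8870 − 35.28 = 2.6070 psu.

2.61 psu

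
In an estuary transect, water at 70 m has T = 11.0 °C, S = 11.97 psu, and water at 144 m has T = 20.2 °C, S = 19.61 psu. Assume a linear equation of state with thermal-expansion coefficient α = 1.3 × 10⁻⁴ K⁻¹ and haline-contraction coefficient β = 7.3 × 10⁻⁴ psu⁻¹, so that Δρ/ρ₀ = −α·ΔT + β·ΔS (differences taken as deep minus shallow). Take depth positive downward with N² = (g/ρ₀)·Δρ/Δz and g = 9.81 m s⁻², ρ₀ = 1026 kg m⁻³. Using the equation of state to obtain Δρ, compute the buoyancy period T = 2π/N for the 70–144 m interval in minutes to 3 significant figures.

ΔT = +9.2 K, ΔS = +7.64 psu (deep − shallow).
Δρ/ρ₀ = −αΔT + βΔS = -1.196 × 10⁻³ + 5.5772 × 10⁻³ = 4.3812 × 10⁻³, so Δρ ≈ 4.495 kg m⁻³.
N² = (g/ρ₀)·Δρ/Δz = g·(Δρ/ρ₀)/Δz = 9.81 × 4.3812 × 10⁻³ / 74 = 5.8081 × 10⁻⁴ s⁻².
N = √(5.8081 × 10⁻⁴) = 0.024100 rad s⁻¹ → T = 2π/N = 260.71 s = 4.3452 min ≈ 4.35 min.

4.35 min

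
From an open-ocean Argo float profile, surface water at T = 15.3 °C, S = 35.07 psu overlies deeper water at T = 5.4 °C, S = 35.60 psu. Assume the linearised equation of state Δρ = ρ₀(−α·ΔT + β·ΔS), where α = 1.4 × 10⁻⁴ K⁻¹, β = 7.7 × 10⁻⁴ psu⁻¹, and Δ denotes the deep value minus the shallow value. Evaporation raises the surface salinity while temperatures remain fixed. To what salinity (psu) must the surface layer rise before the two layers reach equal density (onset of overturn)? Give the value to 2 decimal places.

37.40 psu

Neutral buoyancy requires −α(T_deep − T_surf) + β(S_deep − S_surf′) = 0.
S_surf′ = S_deep − (α/β)·ΔT = 35.60 − (1.4 × 10⁻⁴/7.7 × 10⁻⁴)·(-9.9) = 37.4000 psu.
Increase required: 37.4000 − 35.07 = 2.3300 psu.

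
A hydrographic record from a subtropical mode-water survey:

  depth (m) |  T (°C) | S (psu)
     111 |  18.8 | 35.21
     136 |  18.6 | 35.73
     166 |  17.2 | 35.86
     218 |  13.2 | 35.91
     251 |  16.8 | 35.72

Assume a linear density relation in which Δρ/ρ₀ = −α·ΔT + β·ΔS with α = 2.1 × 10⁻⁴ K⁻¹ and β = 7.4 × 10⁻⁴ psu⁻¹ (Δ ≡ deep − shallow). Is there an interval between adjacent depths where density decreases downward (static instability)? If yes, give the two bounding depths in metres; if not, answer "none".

Evaluate Δρ/ρ₀ = −αΔT + βΔS across each adjacent pair:
  111–136 m: −αΔT+βΔS = −(2.1 × 10⁻⁴)(-0.2)+(7.4 × 10⁻⁴)(+0.52) = 4.3 × 10⁻⁴ → stable
  136–166 m: −αΔT+βΔS = −(2.1 × 10⁻⁴)(-1.4)+(7.4 × 10⁻⁴)(+0.13) = 3.9 × 10⁻⁴ → stable
  166–218 m: −αΔT+βΔS = −(2.1 × 10⁻⁴)(-4.0)+(7.4 × 10⁻⁴)(+0.05) = 8.8 × 10⁻⁴ → stable
  218–251 m: −αΔT+βΔS = −(2.1 × 10⁻⁴)(+3.6)+(7.4 × 10⁻⁴)(-0.19) = -9.0 × 10⁻⁴ → UNSTABLE
The 218–251 m interval has Δρ < 0: lighter water underlies denser water.

218–251 m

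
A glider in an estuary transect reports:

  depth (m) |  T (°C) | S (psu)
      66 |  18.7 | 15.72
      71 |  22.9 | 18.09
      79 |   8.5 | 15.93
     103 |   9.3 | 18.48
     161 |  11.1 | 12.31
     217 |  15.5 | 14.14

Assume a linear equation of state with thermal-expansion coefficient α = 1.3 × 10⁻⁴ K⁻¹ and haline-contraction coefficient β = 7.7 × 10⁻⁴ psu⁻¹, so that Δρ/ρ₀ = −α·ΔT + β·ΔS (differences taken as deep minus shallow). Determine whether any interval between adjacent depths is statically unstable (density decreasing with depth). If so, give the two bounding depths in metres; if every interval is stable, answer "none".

103–161 m

Evaluate Δρ/ρ₀ = −αΔT + βΔS across each adjacent pair:
  66–71 m: −αΔT+βΔS = −(1.3 × 10⁻⁴)(+4.2)+(7.7 × 10⁻⁴)(+2.37) = 1.3 × 10⁻³ → stable
  71–79 m: −αΔT+βΔS = −(1.3 × 10⁻⁴)(-14.4)+(7.7 × 10⁻⁴)(-2.16) = 2.1 × 10⁻⁴ → stable
  79–103 m: −αΔT+βΔS = −(1.3 × 10⁻⁴)(+0.8)+(7.7 × 10⁻⁴)(+2.55) = 1.9 × 10⁻³ → stable
  103–161 m: −αΔT+βΔS = −(1.3 × 10⁻⁴)(+1.8)+(7.7 × 10⁻⁴)(-6.17) = -5.0 × 10⁻³ → UNSTABLE
  161–217 m: −αΔT+βΔS = −(1.3 × 10⁻⁴)(+4.4)+(7.7 × 10⁻⁴)(+1.83) = 8.4 × 10⁻⁴ → stable
The 103–161 m interval has Δρ < 0: lighter water underlies denser water.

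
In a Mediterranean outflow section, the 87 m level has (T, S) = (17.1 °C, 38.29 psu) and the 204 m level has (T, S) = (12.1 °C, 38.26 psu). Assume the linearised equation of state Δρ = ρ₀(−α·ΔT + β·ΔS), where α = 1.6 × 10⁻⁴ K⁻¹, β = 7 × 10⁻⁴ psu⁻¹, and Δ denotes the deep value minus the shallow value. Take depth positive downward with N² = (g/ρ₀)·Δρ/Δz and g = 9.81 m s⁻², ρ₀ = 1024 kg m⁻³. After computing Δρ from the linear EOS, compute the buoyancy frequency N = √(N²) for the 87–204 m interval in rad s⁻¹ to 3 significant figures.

8.08 × 10⁻³ rad s⁻¹

ΔT = -5.0 K, ΔS = -0.03 psu (deep − shallow).
Δρ/ρ₀ = −αΔT + βΔS = 8.00 × 10⁻⁴ − 2.10 × 10⁻⁵ = 7.79 × 10⁻⁴, so Δρ ≈ 0.7977 kg m⁻³.
N² = (g/ρ₀)·Δρ/Δz = g·(Δρ/ρ₀)/Δz = 9.81 × 7.79 × 10⁻⁴ / 117 = 6.5316 × 10⁻⁵ s⁻².
N = √(6.5316 × 10⁻⁵) = 8.0818 × 10⁻³ rad s⁻¹ ≈ 8.08 × 10⁻³ rad s⁻¹.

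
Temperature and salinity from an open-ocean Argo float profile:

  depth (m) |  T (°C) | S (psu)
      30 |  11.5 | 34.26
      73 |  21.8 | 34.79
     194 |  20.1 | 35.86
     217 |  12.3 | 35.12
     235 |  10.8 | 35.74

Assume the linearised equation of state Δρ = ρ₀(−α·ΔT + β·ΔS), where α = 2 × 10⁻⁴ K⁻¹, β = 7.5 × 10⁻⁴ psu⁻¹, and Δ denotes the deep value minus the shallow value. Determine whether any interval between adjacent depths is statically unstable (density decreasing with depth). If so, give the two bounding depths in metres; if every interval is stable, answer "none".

30–73 m

Evaluate Δρ/ρ₀ = −αΔT + βΔS across each adjacent pair:
  30–73 m: −αΔT+βΔS = −(2 × 10⁻⁴)(+10.3)+(7.5 × 10⁻⁴)(+0.53) = -1.7 × 10⁻³ → UNSTABLE
  73–194 m: −αΔT+βΔS = −(2 × 10⁻⁴)(-1.7)+(7.5 × 10⁻⁴)(+1.07) = 1.1 × 10⁻³ → stable
  194–217 m: −αΔT+βΔS = −(2 × 10⁻⁴)(-7.8)+(7.5 × 10⁻⁴)(-0.74) = 1.0 × 10⁻³ → stable
  217–235 m: −αΔT+βΔS = −(2 × 10⁻⁴)(-1.5)+(7.5 × 10⁻⁴)(+0.62) = 7.7 × 10⁻⁴ → stable
The 30–73 m interval has Δρ < 0: lighter water underlies denser water.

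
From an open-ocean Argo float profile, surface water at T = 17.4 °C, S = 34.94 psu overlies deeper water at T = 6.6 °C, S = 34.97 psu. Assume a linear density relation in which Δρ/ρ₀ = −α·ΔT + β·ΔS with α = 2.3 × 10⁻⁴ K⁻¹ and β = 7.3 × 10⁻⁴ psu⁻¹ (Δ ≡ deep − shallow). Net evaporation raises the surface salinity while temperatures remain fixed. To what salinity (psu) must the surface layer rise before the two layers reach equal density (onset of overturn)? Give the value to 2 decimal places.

Neutral buoyancy requires −α(T_deep − T_surf) + β(S_deep − S_surf′) = 0.
S_surf′ = S_deep − (α/β)·ΔT = 34.97 − (2.3 × 10⁻⁴/7.3 × 10⁻⁴)·(-10.8) = 38.3727 psu.
Increase required: 38.3727 − 34.94 = 3.4327 psu.

38.37 psu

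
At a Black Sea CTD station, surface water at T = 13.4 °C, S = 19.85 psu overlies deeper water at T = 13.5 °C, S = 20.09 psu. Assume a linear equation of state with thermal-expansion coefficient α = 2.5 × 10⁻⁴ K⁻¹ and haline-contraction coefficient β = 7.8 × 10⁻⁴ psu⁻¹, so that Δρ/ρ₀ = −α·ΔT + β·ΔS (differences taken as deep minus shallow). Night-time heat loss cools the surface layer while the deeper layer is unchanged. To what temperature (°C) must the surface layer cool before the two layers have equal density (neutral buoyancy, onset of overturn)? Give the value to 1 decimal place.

Neutral buoyancy requires Δρ = 0, i.e. −α(T_deep − T_surf′) + β(S_deep − S_surf) = 0.
T_surf′ = T_deep − (β/α)·ΔS = 13.5 − (7.8 × 10⁻⁴/2.5 × 10⁻⁴)·(+0.24) = 12.751 °C.
Cooling required: 13.4 − (12.751) = 0.649 °C.

12.8 °C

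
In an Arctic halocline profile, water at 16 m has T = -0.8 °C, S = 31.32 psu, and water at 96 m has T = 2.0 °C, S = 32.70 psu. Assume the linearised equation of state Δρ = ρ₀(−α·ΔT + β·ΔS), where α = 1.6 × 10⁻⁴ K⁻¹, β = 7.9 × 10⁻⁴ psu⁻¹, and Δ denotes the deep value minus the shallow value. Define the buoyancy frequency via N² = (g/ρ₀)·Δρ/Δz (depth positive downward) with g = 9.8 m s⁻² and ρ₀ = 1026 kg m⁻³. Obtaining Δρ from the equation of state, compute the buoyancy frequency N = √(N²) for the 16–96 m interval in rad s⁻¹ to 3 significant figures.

ΔT = +2.8 K, ΔS = +1.38 psu (deep − shallow).
Δρ/ρ₀ = −αΔT + βΔS = -4.48 × 10⁻⁴ + 1.0902 × 10⁻³ = 6.422 × 10⁻⁴, so Δρ ≈ 0.6589 kg m⁻³.
N² = (g/ρ₀)·Δρ/Δz = g·(Δρ/ρ₀)/Δz = 9.8 × 6.422 × 10⁻⁴ / 80 = 7.8669 × 10⁻⁵ s⁻².
N = √(7.8669 × 10⁻⁵) = 8.8696 × 10⁻³ rad s⁻¹ ≈ 8.87 × 10⁻³ rad s⁻¹.

8.87 × 10⁻³ rad s⁻¹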